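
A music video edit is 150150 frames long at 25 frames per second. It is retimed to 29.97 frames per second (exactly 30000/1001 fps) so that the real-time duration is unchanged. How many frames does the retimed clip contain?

180000 frames

Target frames = source frames × (target rate / source rate) = 150150 × (30000/1001)/(25) = 150150 × 1200/1001 = 180000.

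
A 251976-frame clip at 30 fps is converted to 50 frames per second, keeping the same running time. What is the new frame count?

Target frames = source frames × (target rate / source rate) = 251976 × (50)/(30) = 251976 × 5/3 = 419960.

419960 frames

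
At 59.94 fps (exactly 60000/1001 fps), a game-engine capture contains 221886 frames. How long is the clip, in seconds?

3701.7981 seconds

Running time = 221886 / (60000/1001) = 3701.7981 s.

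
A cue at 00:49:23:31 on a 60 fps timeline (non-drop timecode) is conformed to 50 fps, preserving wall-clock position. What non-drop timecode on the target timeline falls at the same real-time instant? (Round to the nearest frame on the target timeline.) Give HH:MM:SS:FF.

00:49:23:26

Source frame index: (0×3600 + 49×60 + 23) × 60 + 31 = 177811.
Real time: 177811 / (60) = 177811/60 s.
Target frame: (177811/60) × (50) = 889055/6 ≈ 148175.833 → 148176.
At 50 labels/s: frame 148176 → 00:49:23:26.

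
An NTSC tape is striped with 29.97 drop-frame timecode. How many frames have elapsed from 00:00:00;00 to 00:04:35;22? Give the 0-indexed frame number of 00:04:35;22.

As if non-drop at 30 labels/s: (0 × 3600 + 4 × 60 + 35) × 30 + 22 = 8272.
Minute boundaries passed: 4; those not divisible by 10: 4 − 0 = 4; dropped labels = 2 × 4 = 8.
Actual frame index = 8272 − 8 = 8264.

8264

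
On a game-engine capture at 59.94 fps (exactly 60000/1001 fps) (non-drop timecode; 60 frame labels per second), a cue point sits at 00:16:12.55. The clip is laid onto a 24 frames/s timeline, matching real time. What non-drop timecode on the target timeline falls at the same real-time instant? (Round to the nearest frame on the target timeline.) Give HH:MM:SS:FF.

Source frame index: (0×3600 + 16×60 + 12) × 60 + 55 = 58375.
Real time: 58375 / (60000/1001) = 467467/480 s.
Target frame: (467467/480) × (24) = 467467/20 ≈ 23373.350 → 23373.
At 24 labels/s: frame 23373 → 00:16:13:21.

00:16:13:21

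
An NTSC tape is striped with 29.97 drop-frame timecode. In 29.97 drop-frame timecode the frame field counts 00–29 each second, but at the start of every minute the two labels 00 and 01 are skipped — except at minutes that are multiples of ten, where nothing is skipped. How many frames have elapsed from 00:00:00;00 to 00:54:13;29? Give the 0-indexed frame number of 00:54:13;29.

Complete 10-minute blocks: 5, each 17982 frames → 89910.
Remaining 4 whole minutes in the current block: 1800 + 3 × 1798 = 7194 frames.
Within the current minute: 13 × 30 + 29 − 2 = 417 (labels ;00/;01 skipped at this minute). Total = 89910 + 7194 + 417 = 97521.

97521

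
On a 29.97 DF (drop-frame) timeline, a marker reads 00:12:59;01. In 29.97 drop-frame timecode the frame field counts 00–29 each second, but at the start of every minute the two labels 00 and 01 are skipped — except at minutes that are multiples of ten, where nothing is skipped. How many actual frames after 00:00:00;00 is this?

23349

Complete 10-minute blocks: 1, each 17982 frames → 17982.
Remaining 2 whole minutes in the current block: 1800 + 1 × 1798 = 3598 frames.
Within the current minute: 59 × 30 + 1 − 2 = 1769 (labels ;00/;01 skipped at this minute). Total = 17982 + 3598 + 1769 = 23349.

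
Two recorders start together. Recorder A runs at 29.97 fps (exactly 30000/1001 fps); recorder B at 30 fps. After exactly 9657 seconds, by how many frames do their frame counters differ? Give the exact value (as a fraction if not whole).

289710/1001 frames

A emits 30000/1001 × 9657 = 289710000/1001 frames; B emits 30 × 9657 = 289710.
Difference = 289710/1001 frames (≈ 289.4206); B is ahead of A.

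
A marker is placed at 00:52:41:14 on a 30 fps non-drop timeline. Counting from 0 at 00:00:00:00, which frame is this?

Total seconds to the label: (0 × 3600 + 52 × 60 + 41) = 3161.
Frame index = 3161 × 30 + 14 = 94844.

frame 94844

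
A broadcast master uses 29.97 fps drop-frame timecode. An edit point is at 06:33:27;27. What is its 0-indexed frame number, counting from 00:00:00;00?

707529

Complete 10-minute blocks: 39, each 17982 frames → 701298.
Remaining 3 whole minutes in the current block: 1800 + 2 × 1798 = 5396 frames.
Within the current minute: 27 × 30 + 27 − 2 = 835 (labels ;00/;01 skipped at this minute). Total = 701298 + 5396 + 835 = 707529.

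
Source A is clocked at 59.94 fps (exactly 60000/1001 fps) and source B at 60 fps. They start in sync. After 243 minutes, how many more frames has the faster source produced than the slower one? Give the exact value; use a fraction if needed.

243 min = 14580 s.
A emits 60000/1001 × 14580 = 874800000/1001 frames; B emits 60 × 14580 = 874800.
Difference = 874800/1001 frames (≈ 873.9261); B is ahead of A.

874800/1001 frames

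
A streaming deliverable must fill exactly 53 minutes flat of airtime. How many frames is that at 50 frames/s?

53 min = 3180 s.
Frames = 3180 × 50 = 159000.

159000 frames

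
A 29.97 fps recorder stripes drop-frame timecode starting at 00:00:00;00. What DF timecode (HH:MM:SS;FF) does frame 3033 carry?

Each 10-minute DF block holds 10 × 60 × 30 − 9 × 2 = 17982 frames. 3033 ÷ 17982 → 0 full blocks, remainder 3033.
Within the partial block the first minute is 1800 frames and each further minute 1798, so 1 further minute boundary passed. Total skipped labels = 18 × 0 + 2 × 1 = 2.
Non-drop label index = 3033 + 2 = 3035; at 30 labels/s that is 00:01:41:05, i.e. DF 00:01:41;05.

00:01:41;05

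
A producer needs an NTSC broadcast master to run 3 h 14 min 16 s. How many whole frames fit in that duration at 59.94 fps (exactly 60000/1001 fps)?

3 h 14 min 16 s = 11656 s.
Frames = 11656 × 60000/1001 = 699360000/1001 ≈ 698661.3387.
Complete frames: 698661.

698661 frames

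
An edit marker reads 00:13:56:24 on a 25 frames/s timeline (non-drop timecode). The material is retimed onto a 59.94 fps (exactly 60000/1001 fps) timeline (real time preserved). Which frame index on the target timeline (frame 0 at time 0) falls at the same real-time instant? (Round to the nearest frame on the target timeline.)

frame 50167

Source frame index: (0×3600 + 13×60 + 56) × 25 + 24 = 20924.
Real time: 20924 / (25) = 20924/25 s.
Target frame: (20924/25) × (60000/1001) = 50217600/1001 ≈ 50167.433 → 50167.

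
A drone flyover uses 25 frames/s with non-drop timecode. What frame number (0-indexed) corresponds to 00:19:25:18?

Total seconds to the label: (0 × 3600 + 19 × 60 + 25) = 1165.
Frame index = 1165 × 25 + 18 = 29143.

frame 29143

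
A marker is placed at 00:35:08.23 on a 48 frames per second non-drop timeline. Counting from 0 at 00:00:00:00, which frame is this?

frame 101207

Total seconds to the label: (0 × 3600 + 35 × 60 + 8) = 2108.
Frame index = 2108 × 48 + 23 = 101207.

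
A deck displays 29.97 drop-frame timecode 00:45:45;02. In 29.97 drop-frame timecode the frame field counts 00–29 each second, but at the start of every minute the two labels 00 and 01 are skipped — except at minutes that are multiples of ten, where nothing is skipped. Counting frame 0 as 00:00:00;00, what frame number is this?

82270

Complete 10-minute blocks: 4, each 17982 frames → 71928.
Remaining 5 whole minutes in the current block: 1800 + 4 × 1798 = 8992 frames.
Within the current minute: 45 × 30 + 2 − 2 = 1350 (labels ;00/;01 skipped at this minute). Total = 71928 + 8992 + 1350 = 82270.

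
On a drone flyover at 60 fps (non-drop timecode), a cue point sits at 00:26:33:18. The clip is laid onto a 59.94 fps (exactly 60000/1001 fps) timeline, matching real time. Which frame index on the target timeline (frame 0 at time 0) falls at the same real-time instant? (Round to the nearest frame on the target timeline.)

Source frame index: (0×3600 + 26×60 + 33) × 60 + 18 = 95598.
Real time: 95598 / (60) = 15933/10 s.
Target frame: (15933/10) × (60000/1001) = 95598000/1001 ≈ 95502.498 → 95502.

frame 95502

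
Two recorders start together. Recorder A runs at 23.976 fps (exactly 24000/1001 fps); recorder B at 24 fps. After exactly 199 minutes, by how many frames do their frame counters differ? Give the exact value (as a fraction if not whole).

286560/1001 frames

199 min = 11940 s.
A emits 24000/1001 × 11940 = 286560000/1001 frames; B emits 24 × 11940 = 286560.
Difference = 286560/1001 frames (≈ 286.2737); B is ahead of A.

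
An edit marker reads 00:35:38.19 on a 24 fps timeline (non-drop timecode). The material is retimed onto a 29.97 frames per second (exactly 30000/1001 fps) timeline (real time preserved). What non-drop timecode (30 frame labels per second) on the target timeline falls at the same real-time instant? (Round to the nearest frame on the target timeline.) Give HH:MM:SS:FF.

00:35:36:20

Source frame index: (0×3600 + 35×60 + 38) × 24 + 19 = 51331.
Real time: 51331 / (24) = 51331/24 s.
Target frame: (51331/24) × (30000/1001) = 9166250/143 ≈ 64099.650 → 64100.
At 30 labels/s: frame 64100 → 00:35:36:20.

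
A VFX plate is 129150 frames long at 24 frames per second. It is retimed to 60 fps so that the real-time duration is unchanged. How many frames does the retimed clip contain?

Target frames = source frames × (target rate / source rate) = 129150 × (60)/(24) = 129150 × 5/2 = 322875.

322875 frames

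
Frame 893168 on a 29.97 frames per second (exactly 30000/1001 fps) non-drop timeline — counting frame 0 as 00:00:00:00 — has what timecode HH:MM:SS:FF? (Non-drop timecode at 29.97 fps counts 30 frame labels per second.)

893168 ÷ 30 = 29772 full seconds, remainder 8 frames.
29772 s = 8 h 16 min 12 s.
Timecode: 08:16:12:08.

08:16:12:08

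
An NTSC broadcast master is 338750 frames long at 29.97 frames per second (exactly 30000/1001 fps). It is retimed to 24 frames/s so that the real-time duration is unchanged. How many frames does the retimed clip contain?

Target frames = source frames × (target rate / source rate) = 338750 × (24)/(30000/1001) = 338750 × 1001/1250 = 271271.

271271 frames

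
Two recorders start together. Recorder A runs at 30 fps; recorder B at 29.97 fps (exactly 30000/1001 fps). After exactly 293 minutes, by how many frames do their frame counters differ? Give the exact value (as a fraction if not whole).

293 min = 17580 s.
A emits 30 × 17580 = 527400 frames; B emits 30000/1001 × 17580 = 527400000/1001.
Difference = 527400/1001 frames (≈ 526.8731); B is behind A.

527400/1001 frames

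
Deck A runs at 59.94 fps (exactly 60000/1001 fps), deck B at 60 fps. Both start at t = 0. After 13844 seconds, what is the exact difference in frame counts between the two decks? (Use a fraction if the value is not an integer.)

A emits 60000/1001 × 13844 = 830640000/1001 frames; B emits 60 × 13844 = 830640.
Difference = 830640/1001 frames (≈ 829.8102); B is ahead of A.

830640/1001 frames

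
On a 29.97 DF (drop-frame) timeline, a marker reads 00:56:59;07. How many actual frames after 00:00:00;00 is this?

102475

Complete 10-minute blocks: 5, each 17982 frames → 89910.
Remaining 6 whole minutes in the current block: 1800 + 5 × 1798 = 10790 frames.
Within the current minute: 59 × 30 + 7 − 2 = 1775 (labels ;00/;01 skipped at this minute). Total = 89910 + 10790 + 1775 = 102475.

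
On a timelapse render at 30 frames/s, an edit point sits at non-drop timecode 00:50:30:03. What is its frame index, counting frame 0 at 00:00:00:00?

Total seconds to the label: (0 × 3600 + 50 × 60 + 30) = 3030.
Frame index = 3030 × 30 + 3 = 90903.

frame 90903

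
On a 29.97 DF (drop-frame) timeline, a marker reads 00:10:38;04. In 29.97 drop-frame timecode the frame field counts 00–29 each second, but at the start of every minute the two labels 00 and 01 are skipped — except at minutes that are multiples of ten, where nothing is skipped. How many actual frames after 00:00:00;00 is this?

19126

Complete 10-minute blocks: 1, each 17982 frames → 17982.
Remaining 0 whole minutes in the current block: 0 frames.
Within the current minute: 38 × 30 + 4 = 1144. Total = 17982 + 0 + 1144 = 19126.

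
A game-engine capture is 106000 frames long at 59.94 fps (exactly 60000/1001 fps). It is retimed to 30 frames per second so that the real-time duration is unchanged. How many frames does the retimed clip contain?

53053 frames

Target frames = source frames × (target rate / source rate) = 106000 × (30)/(60000/1001) = 106000 × 1001/2000 = 53053.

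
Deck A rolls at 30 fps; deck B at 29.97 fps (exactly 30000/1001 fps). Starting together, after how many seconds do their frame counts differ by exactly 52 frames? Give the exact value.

26026/15 seconds

The gap grows by |30000/1001 − 30| = 30/1001 frames per second.
Time for a 52-frame gap: 52 ÷ (30/1001) = 26026/15 s.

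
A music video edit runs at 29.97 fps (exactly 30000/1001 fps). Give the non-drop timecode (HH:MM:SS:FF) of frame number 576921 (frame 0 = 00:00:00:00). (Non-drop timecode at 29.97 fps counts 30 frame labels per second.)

576921 ÷ 30 = 19230 full seconds, remainder 21 frames.
19230 s = 5 h 20 min 30 s.
Timecode: 05:20:30:21.

05:20:30:21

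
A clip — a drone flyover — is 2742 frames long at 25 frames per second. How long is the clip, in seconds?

Running time = 2742 / (25) = 109.68 s.

109.68 seconds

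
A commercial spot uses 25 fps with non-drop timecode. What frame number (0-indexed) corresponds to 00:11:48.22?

frame 17722

Total seconds to the label: (0 × 3600 + 11 × 60 + 48) = 708.
Frame index = 708 × 25 + 22 = 17722.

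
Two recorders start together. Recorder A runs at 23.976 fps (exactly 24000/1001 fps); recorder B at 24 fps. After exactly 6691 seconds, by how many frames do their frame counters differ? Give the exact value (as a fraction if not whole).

A emits 24000/1001 × 6691 = 160584000/1001 frames; B emits 24 × 6691 = 160584.
Difference = 160584/1001 frames (≈ 160.4236); B is ahead of A.

160584/1001 frames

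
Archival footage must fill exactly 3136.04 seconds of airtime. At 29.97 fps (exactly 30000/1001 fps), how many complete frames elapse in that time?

Frames = 3136.04 × 30000/1001 = 94081200/1001 ≈ 93987.2128.
Complete frames: 93987.

93987 frames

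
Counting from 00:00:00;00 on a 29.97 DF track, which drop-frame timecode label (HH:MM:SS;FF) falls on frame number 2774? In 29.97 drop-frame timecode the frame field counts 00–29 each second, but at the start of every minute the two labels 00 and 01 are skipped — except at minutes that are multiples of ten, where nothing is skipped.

00:01:32;16

Ten DF minutes hold 17982 frames, so frame 2774 lies in block 0 (frames 0–17981) with 2774 frames into that block.
The block's first minute is 1800 frames and the rest 1798 each; 2774 frames reaches minute 1, so 0 × 18 + 1 × 2 = 2 labels have been skipped so far.
Adding those back, label number 2774 + 2 = 2776 at 30 labels/s is 92 s + 16 f = 0 h 1 min 32 s frame 16, i.e. 00:01:32;16.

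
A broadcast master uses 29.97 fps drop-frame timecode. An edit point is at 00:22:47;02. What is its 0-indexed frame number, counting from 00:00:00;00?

As if non-drop at 30 labels/s: (0 × 3600 + 22 × 60 + 47) × 30 + 2 = 41012.
Minute boundaries passed: 22; those not divisible by 10: 22 − 2 = 20; dropped labels = 2 × 20 = 40.
Actual frame index = 41012 − 40 = 40972.

40972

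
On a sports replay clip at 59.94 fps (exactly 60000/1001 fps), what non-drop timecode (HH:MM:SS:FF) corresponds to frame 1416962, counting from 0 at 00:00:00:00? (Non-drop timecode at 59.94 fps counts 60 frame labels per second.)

06:33:36:02

1416962 ÷ 60 = 23616 full seconds, remainder 2 frames.
23616 s = 6 h 33 min 36 s.
Timecode: 06:33:36:02.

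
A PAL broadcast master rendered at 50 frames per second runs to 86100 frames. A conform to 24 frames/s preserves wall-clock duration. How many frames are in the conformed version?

41328 frames

Target frames = source frames × (target rate / source rate) = 86100 × (24)/(50) = 86100 × 12/25 = 41328.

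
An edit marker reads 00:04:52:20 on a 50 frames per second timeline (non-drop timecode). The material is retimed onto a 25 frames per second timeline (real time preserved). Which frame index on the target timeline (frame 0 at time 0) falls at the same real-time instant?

frame 7310

Source frame index: (0×3600 + 4×60 + 52) × 50 + 20 = 14620.
Real time: 14620 / (50) = 1462/5 s.
Target frame: (1462/5) × (25) = 7310.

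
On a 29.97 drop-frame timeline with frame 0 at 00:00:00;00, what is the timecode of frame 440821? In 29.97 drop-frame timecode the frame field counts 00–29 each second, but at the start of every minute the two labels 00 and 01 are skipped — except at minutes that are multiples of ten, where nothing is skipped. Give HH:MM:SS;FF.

Ten DF minutes hold 17982 frames, so frame 440821 lies in block 24 (frames 431568–449549) with 9253 frames into that block.
The block's first minute is 1800 frames and the rest 1798 each; 9253 frames reaches minute 5, so 24 × 18 + 5 × 2 = 442 labels have been skipped so far.
Adding those back, label number 440821 + 442 = 441263 at 30 labels/s is 14708 s + 23 f = 4 h 5 min 8 s frame 23, i.e. 04:05:08;23.

04:05:08;23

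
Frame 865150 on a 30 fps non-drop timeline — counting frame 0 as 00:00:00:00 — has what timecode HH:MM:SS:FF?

865150 ÷ 30 = 28838 full seconds, remainder 10 frames.
28838 s = 8 h 0 min 38 s.
Timecode: 08:00:38:10.

08:00:38:10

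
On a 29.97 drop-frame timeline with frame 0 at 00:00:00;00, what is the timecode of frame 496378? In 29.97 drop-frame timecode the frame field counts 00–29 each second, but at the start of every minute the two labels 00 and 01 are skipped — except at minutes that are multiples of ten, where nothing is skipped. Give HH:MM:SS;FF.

04:36:02;16

Ten DF minutes hold 17982 frames, so frame 496378 lies in block 27 (frames 485514–503495) with 10864 frames into that block.
The block's first minute is 1800 frames and the rest 1798 each; 10864 frames reaches minute 6, so 27 × 18 + 6 × 2 = 498 labels have been skipped so far.
Adding those back, label number 496378 + 498 = 496876 at 30 labels/s is 16562 s + 16 f = 4 h 36 min 2 s frame 16, i.e. 04:36:02;16.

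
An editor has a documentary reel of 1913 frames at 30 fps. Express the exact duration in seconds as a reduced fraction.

Running time = 1913 ÷ (30) = 1913 × 1/30 = 1913/30 s.

1913/30 seconds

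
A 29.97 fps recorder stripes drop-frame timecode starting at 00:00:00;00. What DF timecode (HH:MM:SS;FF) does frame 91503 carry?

00:50:53;03

Ten DF minutes hold 17982 frames, so frame 91503 lies in block 5 (frames 89910–107891) with 1593 frames into that block.
The block's first minute is 1800 frames and the rest 1798 each; 1593 frames reaches minute 0, so 5 × 18 + 0 × 2 = 90 labels have been skipped so far.
Adding those back, label number 91503 + 90 = 91593 at 30 labels/s is 3053 s + 3 f = 0 h 50 min 53 s frame 3, i.e. 00:50:53;03.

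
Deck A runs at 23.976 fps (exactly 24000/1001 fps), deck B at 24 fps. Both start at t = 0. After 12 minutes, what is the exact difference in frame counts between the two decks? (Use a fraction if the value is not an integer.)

12 min = 720 s.
A emits 24000/1001 × 720 = 17280000/1001 frames; B emits 24 × 720 = 17280.
Difference = 17280/1001 frames (≈ 17.2627); B is ahead of A.

17280/1001 frames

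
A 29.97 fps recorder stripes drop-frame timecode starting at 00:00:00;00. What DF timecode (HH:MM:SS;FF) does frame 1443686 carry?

13:22:51;00

Each 10-minute DF block holds 10 × 60 × 30 − 9 × 2 = 17982 frames. 1443686 ÷ 17982 → 80 full blocks, remainder 5126.
Within the partial block the first minute is 1800 frames and each further minute 1798, so 2 further minute boundaries passed. Total skipped labels = 18 × 80 + 2 × 2 = 1444.
Non-drop label index = 1443686 + 1444 = 1445130; at 30 labels/s that is 13:22:51:00, i.e. DF 13:22:51;00.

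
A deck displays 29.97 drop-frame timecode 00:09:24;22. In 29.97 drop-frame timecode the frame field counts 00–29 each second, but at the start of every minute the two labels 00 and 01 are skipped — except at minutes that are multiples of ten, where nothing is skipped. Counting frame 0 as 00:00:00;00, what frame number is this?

As if non-drop at 30 labels/s: (0 × 3600 + 9 × 60 + 24) × 30 + 22 = 16942.
Minute boundaries passed: 9; those not divisible by 10: 9 − 0 = 9; dropped labels = 2 × 9 = 18.
Actual frame index = 16942 − 18 = 16924.

16924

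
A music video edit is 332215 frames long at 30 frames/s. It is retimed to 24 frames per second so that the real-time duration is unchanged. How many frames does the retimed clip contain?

265772 frames

Target frames = source frames × (target rate / source rate) = 332215 × (24)/(30) = 332215 × 4/5 = 265772.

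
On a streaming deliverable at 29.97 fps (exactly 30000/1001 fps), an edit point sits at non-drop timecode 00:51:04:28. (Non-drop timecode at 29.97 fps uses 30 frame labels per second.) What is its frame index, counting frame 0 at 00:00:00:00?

Total seconds to the label: (0 × 3600 + 51 × 60 + 4) = 3064.
Frame index = 3064 × 30 + 28 = 91948.

91948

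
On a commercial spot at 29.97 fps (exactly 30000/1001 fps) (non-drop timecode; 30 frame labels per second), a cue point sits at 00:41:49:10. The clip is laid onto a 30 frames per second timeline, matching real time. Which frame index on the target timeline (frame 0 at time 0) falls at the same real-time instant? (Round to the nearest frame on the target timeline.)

Source frame index: (0×3600 + 41×60 + 49) × 30 + 10 = 75280.
Real time: 75280 / (30000/1001) = 941941/375 s.
Target frame: (941941/375) × (30) = 1883882/25 ≈ 75355.280 → 75355.

frame 75355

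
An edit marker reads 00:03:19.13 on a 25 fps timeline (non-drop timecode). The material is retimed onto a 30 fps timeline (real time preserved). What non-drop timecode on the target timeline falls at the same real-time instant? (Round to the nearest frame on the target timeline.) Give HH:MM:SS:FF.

00:03:19:16

Source frame index: (0×3600 + 3×60 + 19) × 25 + 13 = 4988.
Real time: 4988 / (25) = 4988/25 s.
Target frame: (4988/25) × (30) = 29928/5 ≈ 5985.600 → 5986.
At 30 labels/s: frame 5986 → 00:03:19:16.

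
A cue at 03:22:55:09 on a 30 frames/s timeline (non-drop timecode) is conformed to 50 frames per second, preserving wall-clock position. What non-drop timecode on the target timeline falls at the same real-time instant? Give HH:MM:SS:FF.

Source frame index: (3×3600 + 22×60 + 55) × 30 + 9 = 365259.
Real time: 365259 / (30) = 121753/10 s.
Target frame: (121753/10) × (50) = 608765.
At 50 labels/s: frame 608765 → 03:22:55:15.

03:22:55:15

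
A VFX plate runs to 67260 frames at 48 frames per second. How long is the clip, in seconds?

1401.25 seconds

Running time = 67260 / (48) = 1401.25 s.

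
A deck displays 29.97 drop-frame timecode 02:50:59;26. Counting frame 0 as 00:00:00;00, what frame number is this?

As if non-drop at 30 labels/s: (2 × 3600 + 50 × 60 + 59) × 30 + 26 = 307796.
Minute boundaries passed: 170; those not divisible by 10: 170 − 17 = 153; dropped labels = 2 × 153 = 306.
Actual frame index = 307796 − 306 = 307490.

307490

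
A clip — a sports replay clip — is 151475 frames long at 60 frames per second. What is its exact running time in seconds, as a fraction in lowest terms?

30295/12 seconds

Running time = 151475 ÷ (60) = 151475 × 1/60 = 30295/12 s.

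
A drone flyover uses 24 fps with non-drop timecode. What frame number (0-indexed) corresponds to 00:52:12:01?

frame 75169

Total seconds to the label: (0 × 3600 + 52 × 60 + 12) = 3132.
Frame index = 3132 × 24 + 1 = 75169.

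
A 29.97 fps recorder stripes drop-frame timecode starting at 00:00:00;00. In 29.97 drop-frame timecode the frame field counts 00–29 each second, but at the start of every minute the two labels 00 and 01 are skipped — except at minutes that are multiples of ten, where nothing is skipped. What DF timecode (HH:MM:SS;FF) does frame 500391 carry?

Ten DF minutes hold 17982 frames, so frame 500391 lies in block 27 (frames 485514–503495) with 14877 frames into that block.
The block's first minute is 1800 frames and the rest 1798 each; 14877 frames reaches minute 8, so 27 × 18 + 8 × 2 = 502 labels have been skipped so far.
Adding those back, label number 500391 + 502 = 500893 at 30 labels/s is 16696 s + 13 f = 4 h 38 min 16 s frame 13, i.e. 04:38:16;13.

04:38:16;13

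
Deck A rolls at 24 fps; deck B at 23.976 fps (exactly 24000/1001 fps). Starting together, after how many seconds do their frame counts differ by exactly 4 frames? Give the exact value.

The gap grows by |24000/1001 − 24| = 24/1001 frames per second.
Time for a 4-frame gap: 4 ÷ (24/1001) = 1001/6 s.

1001/6 seconds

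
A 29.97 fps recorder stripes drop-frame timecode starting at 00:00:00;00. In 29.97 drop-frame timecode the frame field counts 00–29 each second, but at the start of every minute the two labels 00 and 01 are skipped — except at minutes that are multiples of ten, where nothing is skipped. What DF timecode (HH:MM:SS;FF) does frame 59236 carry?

Ten DF minutes hold 17982 frames, so frame 59236 lies in block 3 (frames 53946–71927) with 5290 frames into that block.
The block's first minute is 1800 frames and the rest 1798 each; 5290 frames reaches minute 2, so 3 × 18 + 2 × 2 = 58 labels have been skipped so far.
Adding those back, label number 59236 + 58 = 59294 at 30 labels/s is 1976 s + 14 f = 0 h 32 min 56 s frame 14, i.e. 00:32:56;14.

00:32:56;14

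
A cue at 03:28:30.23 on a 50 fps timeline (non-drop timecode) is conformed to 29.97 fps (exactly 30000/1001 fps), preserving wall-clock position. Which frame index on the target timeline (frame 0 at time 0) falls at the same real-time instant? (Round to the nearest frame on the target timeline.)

Source frame index: (3×3600 + 28×60 + 30) × 50 + 23 = 625523.
Real time: 625523 / (50) = 625523/50 s.
Target frame: (625523/50) × (30000/1001) = 375313800/1001 ≈ 374938.861 → 374939.

frame 374939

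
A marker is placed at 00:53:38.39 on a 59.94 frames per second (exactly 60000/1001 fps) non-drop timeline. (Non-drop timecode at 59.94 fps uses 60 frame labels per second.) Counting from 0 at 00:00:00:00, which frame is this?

Total seconds to the label: (0 × 3600 + 53 × 60 + 38) = 3218.
Frame index = 3218 × 60 + 39 = 193119.

frame 193119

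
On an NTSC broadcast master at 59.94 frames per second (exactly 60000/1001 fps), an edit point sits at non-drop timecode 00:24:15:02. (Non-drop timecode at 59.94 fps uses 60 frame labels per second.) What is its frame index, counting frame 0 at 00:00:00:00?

87302

Total seconds to the label: (0 × 3600 + 24 × 60 + 15) = 1455.
Frame index = 1455 × 60 + 2 = 87302.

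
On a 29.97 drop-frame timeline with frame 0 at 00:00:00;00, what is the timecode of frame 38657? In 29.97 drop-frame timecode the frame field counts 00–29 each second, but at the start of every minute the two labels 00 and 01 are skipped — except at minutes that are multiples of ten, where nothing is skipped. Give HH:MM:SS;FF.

00:21:29;25

Each 10-minute DF block holds 10 × 60 × 30 − 9 × 2 = 17982 frames. 38657 ÷ 17982 → 2 full blocks, remainder 2693.
Within the partial block the first minute is 1800 frames and each further minute 1798, so 1 further minute boundary passed. Total skipped labels = 18 × 2 + 2 × 1 = 38.
Non-drop label index = 38657 + 38 = 38695; at 30 labels/s that is 00:21:29:25, i.e. DF 00:21:29;25.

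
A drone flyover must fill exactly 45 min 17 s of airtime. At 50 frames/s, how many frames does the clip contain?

135850 frames

45 min 17 s = 2717 s.
Frames = 2717 × 50 = 135850.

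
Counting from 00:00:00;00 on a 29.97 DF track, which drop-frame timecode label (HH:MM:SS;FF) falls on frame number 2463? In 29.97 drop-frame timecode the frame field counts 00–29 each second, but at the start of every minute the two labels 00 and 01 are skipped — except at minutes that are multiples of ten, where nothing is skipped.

Each 10-minute DF block holds 10 × 60 × 30 − 9 × 2 = 17982 frames. 2463 ÷ 17982 → 0 full blocks, remainder 2463.
Within the partial block the first minute is 1800 frames and each further minute 1798, so 1 further minute boundary passed. Total skipped labels = 18 × 0 + 2 × 1 = 2.
Non-drop label index = 2463 + 2 = 2465; at 30 labels/s that is 00:01:22:05, i.e. DF 00:01:22;05.

00:01:22;05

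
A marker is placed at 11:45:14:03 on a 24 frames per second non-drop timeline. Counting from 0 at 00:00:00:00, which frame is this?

1015539

Total seconds to the label: (11 × 3600 + 45 × 60 + 14) = 42314.
Frame index = 42314 × 24 + 3 = 1015539.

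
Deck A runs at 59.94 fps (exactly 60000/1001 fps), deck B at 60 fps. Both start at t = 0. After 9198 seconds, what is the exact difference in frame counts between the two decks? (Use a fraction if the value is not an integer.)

A emits 60000/1001 × 9198 = 78840000/143 frames; B emits 60 × 9198 = 551880.
Difference = 78840/143 frames (≈ 551.3287); B is ahead of A.

78840/143 frames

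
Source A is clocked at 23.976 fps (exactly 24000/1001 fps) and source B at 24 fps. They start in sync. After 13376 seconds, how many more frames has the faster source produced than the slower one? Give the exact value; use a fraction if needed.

29184/91 frames

A emits 24000/1001 × 13376 = 29184000/91 frames; B emits 24 × 13376 = 321024.
Difference = 29184/91 frames (≈ 320.7033); B is ahead of A.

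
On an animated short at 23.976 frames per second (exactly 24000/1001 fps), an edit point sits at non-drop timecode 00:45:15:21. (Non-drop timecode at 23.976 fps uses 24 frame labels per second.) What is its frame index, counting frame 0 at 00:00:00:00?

Total seconds to the label: (0 × 3600 + 45 × 60 + 15) = 2715.
Frame index = 2715 × 24 + 21 = 65181.

65181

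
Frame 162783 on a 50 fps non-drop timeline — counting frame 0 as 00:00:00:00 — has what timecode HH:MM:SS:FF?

162783 ÷ 50 = 3255 full seconds, remainder 33 frames.
3255 s = 0 h 54 min 15 s.
Timecode: 00:54:15:33.

00:54:15:33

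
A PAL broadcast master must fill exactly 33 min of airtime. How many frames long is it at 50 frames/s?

33 min = 1980 s.
Frames = 1980 × 50 = 99000.

99000 frames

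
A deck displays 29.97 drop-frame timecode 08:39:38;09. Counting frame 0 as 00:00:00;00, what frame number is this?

As if non-drop at 30 labels/s: (8 × 3600 + 39 × 60 + 38) × 30 + 9 = 935349.
Minute boundaries passed: 519; those not divisible by 10: 519 − 51 = 468; dropped labels = 2 × 468 = 936.
Actual frame index = 935349 − 936 = 934413.

934413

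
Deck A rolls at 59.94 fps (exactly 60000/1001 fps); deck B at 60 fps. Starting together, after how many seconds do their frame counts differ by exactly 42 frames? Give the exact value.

700.7 seconds

The gap grows by |60 − 60000/1001| = 60/1001 frames per second.
Time for a 42-frame gap: 42 ÷ (60/1001) = 700.7 s.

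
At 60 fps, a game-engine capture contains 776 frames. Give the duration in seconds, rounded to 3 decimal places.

12.933 seconds

Running time = 776 × 1/60 = 194/15 s ≈ 12.933 s.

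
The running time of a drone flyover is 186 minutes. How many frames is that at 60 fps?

186 min = 11160 s.
Frames = 11160 × 60 = 669600.

669600 frames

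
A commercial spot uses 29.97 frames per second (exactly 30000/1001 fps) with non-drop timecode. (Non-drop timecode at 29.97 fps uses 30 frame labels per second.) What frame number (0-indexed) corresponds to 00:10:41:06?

Total seconds to the label: (0 × 3600 + 10 × 60 + 41) = 641.
Frame index = 641 × 30 + 6 = 19236.

19236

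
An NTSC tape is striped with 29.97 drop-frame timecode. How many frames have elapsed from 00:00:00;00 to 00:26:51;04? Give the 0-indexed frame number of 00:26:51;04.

As if non-drop at 30 labels/s: (0 × 3600 + 26 × 60 + 51) × 30 + 4 = 48334.
Minute boundaries passed: 26; those not divisible by 10: 26 − 2 = 24; dropped labels = 2 × 24 = 48.
Actual frame index = 48334 − 48 = 48286.

48286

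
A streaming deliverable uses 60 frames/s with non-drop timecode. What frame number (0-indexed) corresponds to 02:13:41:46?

frame 481306

Total seconds to the label: (2 × 3600 + 13 × 60 + 41) = 8021.
Frame index = 8021 × 60 + 46 = 481306.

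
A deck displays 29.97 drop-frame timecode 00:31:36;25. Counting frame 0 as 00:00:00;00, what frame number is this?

56849

Complete 10-minute blocks: 3, each 17982 frames → 53946.
Remaining 1 whole minute in the current block: 1800 + 0 × 1798 = 1800 frames.
Within the current minute: 36 × 30 + 25 − 2 = 1103 (labels ;00/;01 skipped at this minute). Total = 53946 + 1800 + 1103 = 56849.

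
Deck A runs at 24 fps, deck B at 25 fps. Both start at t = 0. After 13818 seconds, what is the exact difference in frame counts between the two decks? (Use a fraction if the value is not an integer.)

13818 frames

A emits 24 × 13818 = 331632 frames; B emits 25 × 13818 = 345450.
Difference = 13818 frames; B is ahead of A.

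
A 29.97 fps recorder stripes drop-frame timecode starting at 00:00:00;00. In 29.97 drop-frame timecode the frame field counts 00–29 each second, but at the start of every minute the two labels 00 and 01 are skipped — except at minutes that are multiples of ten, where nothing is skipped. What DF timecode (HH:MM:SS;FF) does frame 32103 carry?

00:17:51;05

Ten DF minutes hold 17982 frames, so frame 32103 lies in block 1 (frames 17982–35963) with 14121 frames into that block.
The block's first minute is 1800 frames and the rest 1798 each; 14121 frames reaches minute 7, so 1 × 18 + 7 × 2 = 32 labels have been skipped so far.
Adding those back, label number 32103 + 32 = 32135 at 30 labels/s is 1071 s + 5 f = 0 h 17 min 51 s frame 5, i.e. 00:17:51;05.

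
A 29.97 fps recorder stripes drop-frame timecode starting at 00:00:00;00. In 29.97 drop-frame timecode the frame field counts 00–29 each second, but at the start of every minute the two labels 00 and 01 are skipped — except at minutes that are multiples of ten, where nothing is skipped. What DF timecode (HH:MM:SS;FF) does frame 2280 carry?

00:01:16;02

Each 10-minute DF block holds 10 × 60 × 30 − 9 × 2 = 17982 frames. 2280 ÷ 17982 → 0 full blocks, remainder 2280.
Within the partial block the first minute is 1800 frames and each further minute 1798, so 1 further minute boundary passed. Total skipped labels = 18 × 0 + 2 × 1 = 2.
Non-drop label index = 2280 + 2 = 2282; at 30 labels/s that is 00:01:16:02, i.e. DF 00:01:16;02.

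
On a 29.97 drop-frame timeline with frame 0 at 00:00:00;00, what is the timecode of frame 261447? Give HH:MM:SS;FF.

Each 10-minute DF block holds 10 × 60 × 30 − 9 × 2 = 17982 frames. 261447 ÷ 17982 → 14 full blocks, remainder 9699.
Within the partial block the first minute is 1800 frames and each further minute 1798, so 5 further minute boundaries passed. Total skipped labels = 18 × 14 + 2 × 5 = 262.
Non-drop label index = 261447 + 262 = 261709; at 30 labels/s that is 02:25:23:19, i.e. DF 02:25:23;19.

02:25:23;19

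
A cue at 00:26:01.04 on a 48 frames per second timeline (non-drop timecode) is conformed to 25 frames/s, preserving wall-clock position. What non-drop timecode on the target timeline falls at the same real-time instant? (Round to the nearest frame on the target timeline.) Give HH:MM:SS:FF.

Source frame index: (0×3600 + 26×60 + 1) × 48 + 4 = 74932.
Real time: 74932 / (48) = 18733/12 s.
Target frame: (18733/12) × (25) = 468325/12 ≈ 39027.083 → 39027.
At 25 labels/s: frame 39027 → 00:26:01:02.

00:26:01:02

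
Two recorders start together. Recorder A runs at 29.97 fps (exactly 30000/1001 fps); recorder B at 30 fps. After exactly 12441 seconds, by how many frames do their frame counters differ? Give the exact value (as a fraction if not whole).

2610/7 frames

A emits 30000/1001 × 12441 = 2610000/7 frames; B emits 30 × 12441 = 373230.
Difference = 2610/7 frames (≈ 372.8571); B is ahead of A.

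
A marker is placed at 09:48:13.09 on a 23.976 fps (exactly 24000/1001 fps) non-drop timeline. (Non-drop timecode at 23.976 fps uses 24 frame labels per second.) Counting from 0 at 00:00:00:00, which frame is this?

847041

Total seconds to the label: (9 × 3600 + 48 × 60 + 13) = 35293.
Frame index = 35293 × 24 + 9 = 847041.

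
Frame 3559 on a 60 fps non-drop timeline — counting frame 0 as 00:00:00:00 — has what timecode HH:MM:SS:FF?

3559 ÷ 60 = 59 full seconds, remainder 19 frames.
59 s = 0 h 0 min 59 s.
Timecode: 00:00:59:19.

00:00:59:19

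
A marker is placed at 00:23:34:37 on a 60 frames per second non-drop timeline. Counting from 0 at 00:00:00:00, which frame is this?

Total seconds to the label: (0 × 3600 + 23 × 60 + 34) = 1414.
Frame index = 1414 × 60 + 37 = 84877.

84877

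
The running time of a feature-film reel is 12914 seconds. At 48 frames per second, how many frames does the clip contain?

Frames = 12914 × 48 = 619872.

619872 frames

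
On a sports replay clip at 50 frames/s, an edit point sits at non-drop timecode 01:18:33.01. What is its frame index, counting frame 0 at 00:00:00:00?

235651

Total seconds to the label: (1 × 3600 + 18 × 60 + 33) = 4713.
Frame index = 4713 × 50 + 1 = 235651.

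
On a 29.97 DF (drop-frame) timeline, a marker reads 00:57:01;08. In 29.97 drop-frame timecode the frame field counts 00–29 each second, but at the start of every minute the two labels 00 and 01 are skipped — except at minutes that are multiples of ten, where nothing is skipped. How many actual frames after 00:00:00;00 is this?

Complete 10-minute blocks: 5, each 17982 frames → 89910.
Remaining 7 whole minutes in the current block: 1800 + 6 × 1798 = 12588 frames.
Within the current minute: 1 × 30 + 8 − 2 = 36 (labels ;00/;01 skipped at this minute). Total = 89910 + 12588 + 36 = 102534.

102534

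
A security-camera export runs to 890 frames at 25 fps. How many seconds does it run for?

35.6 seconds

Running time = 890 / (25) = 35.6 s.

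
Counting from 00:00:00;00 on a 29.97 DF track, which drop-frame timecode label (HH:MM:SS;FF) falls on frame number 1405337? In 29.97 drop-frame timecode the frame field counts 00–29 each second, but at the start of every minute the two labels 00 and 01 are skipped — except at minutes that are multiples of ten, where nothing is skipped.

13:01:31;13

Ten DF minutes hold 17982 frames, so frame 1405337 lies in block 78 (frames 1402596–1420577) with 2741 frames into that block.
The block's first minute is 1800 frames and the rest 1798 each; 2741 frames reaches minute 1, so 78 × 18 + 1 × 2 = 1406 labels have been skipped so far.
Adding those back, label number 1405337 + 1406 = 1406743 at 30 labels/s is 46891 s + 13 f = 13 h 1 min 31 s frame 13, i.e. 13:01:31;13.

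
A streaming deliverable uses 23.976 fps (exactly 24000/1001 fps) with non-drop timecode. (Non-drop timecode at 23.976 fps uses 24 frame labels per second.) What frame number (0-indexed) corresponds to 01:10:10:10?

frame 101050

Total seconds to the label: (1 × 3600 + 10 × 60 + 10) = 4210.
Frame index = 4210 × 24 + 10 = 101050.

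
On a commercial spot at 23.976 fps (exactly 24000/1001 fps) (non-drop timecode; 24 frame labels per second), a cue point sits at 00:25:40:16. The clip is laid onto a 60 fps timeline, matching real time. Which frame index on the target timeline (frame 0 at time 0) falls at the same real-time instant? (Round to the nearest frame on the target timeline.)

frame 92532

Source frame index: (0×3600 + 25×60 + 40) × 24 + 16 = 36976.
Real time: 36976 / (24000/1001) = 2313311/1500 s.
Target frame: (2313311/1500) × (60) = 2313311/25 ≈ 92532.440 → 92532.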